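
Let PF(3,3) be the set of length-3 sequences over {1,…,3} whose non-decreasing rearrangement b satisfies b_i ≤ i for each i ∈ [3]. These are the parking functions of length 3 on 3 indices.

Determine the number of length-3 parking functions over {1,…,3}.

Count = (4−3)·4^(3−1) = 1 · 16 = 16
E.g. (2,1,1) → sorted (1,1,2): b_i ≤ i ∀i, a PF.

16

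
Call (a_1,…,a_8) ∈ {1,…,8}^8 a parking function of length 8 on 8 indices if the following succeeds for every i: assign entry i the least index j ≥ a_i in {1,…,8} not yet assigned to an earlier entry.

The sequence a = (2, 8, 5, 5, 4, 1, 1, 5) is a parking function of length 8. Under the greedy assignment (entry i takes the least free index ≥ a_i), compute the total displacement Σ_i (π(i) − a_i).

Σπ = 36 ({1..8} each once); Σa = 2+8+5+5+4+1+1+5 = 31; disp = 36−31 = 5.

5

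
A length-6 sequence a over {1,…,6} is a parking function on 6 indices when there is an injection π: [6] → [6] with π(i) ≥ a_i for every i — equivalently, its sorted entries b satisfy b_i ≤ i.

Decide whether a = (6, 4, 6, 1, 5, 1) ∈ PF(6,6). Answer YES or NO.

NO

Rearranged: b = (1, 1, 4, 5, 6, 6).
  b_1=1 ≤ 1
  b_2=1 ≤ 2
  b_3=4 > 3
  fails at i=3 ⇒ NO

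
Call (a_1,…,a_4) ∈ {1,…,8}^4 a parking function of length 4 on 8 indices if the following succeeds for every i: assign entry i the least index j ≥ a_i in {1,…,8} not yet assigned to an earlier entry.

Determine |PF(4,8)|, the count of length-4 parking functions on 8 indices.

3645

|PF(4,8)| = (8−4+1)·(8+1)^(4−1) = 5 · 729 = 3645 [KW]
Example (1,6,6,4) → sorted (1,4,6,6): b_i ≤ 4+i ∀i, a PF.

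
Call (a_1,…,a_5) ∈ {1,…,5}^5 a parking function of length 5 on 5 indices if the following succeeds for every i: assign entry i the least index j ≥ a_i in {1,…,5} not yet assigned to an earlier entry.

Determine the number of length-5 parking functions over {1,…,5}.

|PF| = 1·6^4 = 1×1296 = 1296 (Pollak)
One tuple (1,3,5,2,1) → sorted (1,1,2,3,5): b_i ≤ i ∀i, a PF.

1296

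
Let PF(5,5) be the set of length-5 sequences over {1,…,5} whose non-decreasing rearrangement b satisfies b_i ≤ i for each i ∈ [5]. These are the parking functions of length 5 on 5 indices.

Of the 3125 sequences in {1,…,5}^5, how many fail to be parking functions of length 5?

|PF| = 1·6^4 = 1·1296 = 1296 (Pollak)
Check (4,5,5,4,3) → sorted (3,4,4,5,5): b_1=3>1, not a PF.
5^5 − 1296 = 3125 − 1296 = 1829

1829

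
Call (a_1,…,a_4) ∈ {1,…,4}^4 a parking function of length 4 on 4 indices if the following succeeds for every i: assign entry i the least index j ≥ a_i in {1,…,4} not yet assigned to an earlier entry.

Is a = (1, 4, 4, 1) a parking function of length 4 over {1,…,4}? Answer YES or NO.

Sorted: b = (1, 1, 4, 4).
  b_1=1 ≤ 1
  b_2=1 ≤ 2
  b_3=4 > 3
  fails at i=3 ⇒ NO

NO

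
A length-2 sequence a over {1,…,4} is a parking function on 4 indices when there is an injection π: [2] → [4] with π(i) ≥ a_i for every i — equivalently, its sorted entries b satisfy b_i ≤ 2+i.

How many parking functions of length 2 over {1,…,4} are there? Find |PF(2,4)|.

15

Count = (4−2+1)·(4+1)^(2−1) = 3 · 5 = 15 (Konheim–Weiss)
E.g. (1,3) → sorted (1,3): b_i ≤ 2+i ∀i, a PF.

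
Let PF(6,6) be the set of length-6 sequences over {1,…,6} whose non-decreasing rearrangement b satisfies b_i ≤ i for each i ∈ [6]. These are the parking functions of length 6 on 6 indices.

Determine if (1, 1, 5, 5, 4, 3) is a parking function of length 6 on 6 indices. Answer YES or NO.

YES

Order a: b = (1, 1, 3, 4, 5, 5).
  b_1=1 ≤ 1
  b_2=1 ≤ 2
  b_3=3 ≤ 3
  b_4=4 ≤ 4
  b_5=5 ≤ 5
  b_6=5 ≤ 6
All bounds hold ⇒ YES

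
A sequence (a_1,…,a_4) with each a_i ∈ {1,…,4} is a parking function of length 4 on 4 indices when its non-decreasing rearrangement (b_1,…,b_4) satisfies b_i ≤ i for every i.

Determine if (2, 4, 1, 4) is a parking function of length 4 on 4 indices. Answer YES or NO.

NO

Order a: b = (1, 2, 4, 4).
  b_1=1 ≤ 1
  b_2=2 ≤ 2
  b_3=4 > 3
  fails at i=3 ⇒ NO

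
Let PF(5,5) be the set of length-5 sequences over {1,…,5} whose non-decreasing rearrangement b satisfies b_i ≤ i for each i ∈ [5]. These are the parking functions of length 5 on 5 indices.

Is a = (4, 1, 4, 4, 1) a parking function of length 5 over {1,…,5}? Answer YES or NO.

Rearranged: b = (1, 1, 4, 4, 4).
  b_1=1 ≤ 1
  b_2=1 ≤ 2
  b_3=4 > 3
  fails at i=3 ⇒ NO

NO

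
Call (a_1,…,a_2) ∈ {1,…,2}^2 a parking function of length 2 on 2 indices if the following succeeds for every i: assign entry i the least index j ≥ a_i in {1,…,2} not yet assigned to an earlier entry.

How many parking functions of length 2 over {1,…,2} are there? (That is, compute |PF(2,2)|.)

#PF = (2+1−2)·(2+1)^{2−1} = 1 · 3 = 3 [KW]
E.g. (1,2) → sorted (1,2): b_i ≤ i ∀i, a PF.

3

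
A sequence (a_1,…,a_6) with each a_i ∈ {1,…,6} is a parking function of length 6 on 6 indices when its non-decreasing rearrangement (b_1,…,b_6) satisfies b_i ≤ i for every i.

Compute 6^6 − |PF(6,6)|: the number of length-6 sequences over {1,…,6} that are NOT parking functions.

#PF = 1·7^5 = 1 · 16807 = 16807 (Konheim–Weiss)
E.g. (1,6,6,2,3,5) → sorted (1,2,3,5,6,6): b_4=5>4, not a PF.
6^6 − 16807 = 46656 − 16807 = 29849

29849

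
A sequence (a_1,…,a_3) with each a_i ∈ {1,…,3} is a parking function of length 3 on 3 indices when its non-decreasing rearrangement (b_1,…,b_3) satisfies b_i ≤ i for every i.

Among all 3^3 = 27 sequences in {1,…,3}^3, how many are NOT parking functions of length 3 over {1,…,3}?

11

#PF = 1·4^2 = 1·16 = 16
One tuple (3,3,3) → sorted (3,3,3): b_1=3>1, not a PF.
Total 27; non-PF = 27−16 = 11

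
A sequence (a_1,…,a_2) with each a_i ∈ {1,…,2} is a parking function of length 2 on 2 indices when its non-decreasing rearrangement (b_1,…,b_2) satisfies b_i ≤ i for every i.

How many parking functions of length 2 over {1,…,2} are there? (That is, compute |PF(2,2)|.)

|PF| = 1·3^1 = 1·3 = 3 (Pollak)
E.g. (2,1) → sorted (1,2): b_i ≤ i ∀i, a PF.

3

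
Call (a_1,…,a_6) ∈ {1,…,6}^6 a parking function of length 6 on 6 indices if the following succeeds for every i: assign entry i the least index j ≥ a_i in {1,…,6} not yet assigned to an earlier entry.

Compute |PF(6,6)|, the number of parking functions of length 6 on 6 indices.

16807

Count = (7−6)·7^(6−1) = 1×16807 = 16807 [KW]
E.g. (2,5,4,2,1,6) → sorted (1,2,2,4,5,6): b_i ≤ i ∀i, a PF.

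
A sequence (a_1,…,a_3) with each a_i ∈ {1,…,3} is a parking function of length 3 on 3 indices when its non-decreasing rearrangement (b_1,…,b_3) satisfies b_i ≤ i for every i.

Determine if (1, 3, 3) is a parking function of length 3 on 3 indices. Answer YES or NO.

NO

Order a: b = (1, 3, 3).
  b_1=1 ≤ 1
  b_2=3 > 2
  fails at i=2 ⇒ NO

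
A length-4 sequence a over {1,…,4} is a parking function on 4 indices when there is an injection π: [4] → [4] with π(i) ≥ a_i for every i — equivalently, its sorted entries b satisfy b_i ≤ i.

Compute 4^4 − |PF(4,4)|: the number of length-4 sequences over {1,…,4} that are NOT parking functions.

|PF| = 1·5^3 = 1 · 125 = 125
E.g. (4,4,4,3) → sorted (3,4,4,4): b_1=3>1, not a PF.
4^4 − 125 = 256 − 125 = 131

131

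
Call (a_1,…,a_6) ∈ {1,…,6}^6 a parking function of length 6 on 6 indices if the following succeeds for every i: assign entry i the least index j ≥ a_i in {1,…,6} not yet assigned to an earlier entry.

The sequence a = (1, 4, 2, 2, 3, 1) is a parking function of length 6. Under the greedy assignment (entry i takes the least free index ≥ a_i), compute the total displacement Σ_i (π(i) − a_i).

8

Σπ = 6·7/2 = 21 (π permutes [6]); Σa = 1+4+2+2+3+1 = 13; disp = 21−13 = 8.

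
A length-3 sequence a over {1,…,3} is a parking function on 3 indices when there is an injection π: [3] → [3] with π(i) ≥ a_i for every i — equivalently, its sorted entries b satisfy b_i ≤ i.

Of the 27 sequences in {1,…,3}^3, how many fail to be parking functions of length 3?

11

|PF| = 1·4^2 = 1·16 = 16 (Pollak)
Check (3,3,3) → sorted (3,3,3): b_1=3>1, not a PF.
Total 27; non-PF = 27−16 = 11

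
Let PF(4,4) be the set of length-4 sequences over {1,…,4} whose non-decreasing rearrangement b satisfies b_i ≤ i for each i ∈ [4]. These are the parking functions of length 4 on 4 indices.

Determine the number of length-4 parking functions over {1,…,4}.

|PF(4,4)| = (5−4)·5^(4−1) = 1 · 125 = 125
One tuple (4,1,2,1) → sorted (1,1,2,4): b_i ≤ i ∀i, a PF.

125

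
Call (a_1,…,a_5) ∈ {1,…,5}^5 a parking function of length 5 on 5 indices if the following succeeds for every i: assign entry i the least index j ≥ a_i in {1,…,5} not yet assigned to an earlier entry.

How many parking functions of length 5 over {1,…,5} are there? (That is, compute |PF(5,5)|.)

1296

#PF = 1·6^4 = 1·1296 = 1296 (Konheim–Weiss)
One tuple (1,1,5,1,2) → sorted (1,1,1,2,5): b_i ≤ i ∀i, a PF.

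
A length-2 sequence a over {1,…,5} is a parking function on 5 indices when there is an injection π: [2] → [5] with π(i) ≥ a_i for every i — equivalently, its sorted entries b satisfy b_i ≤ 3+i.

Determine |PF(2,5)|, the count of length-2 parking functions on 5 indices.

Count = (6−2)·6^(2−1) = 4×6 = 24 (Konheim–Weiss)
Check (2,3) → sorted (2,3): b_i ≤ 3+i ∀i, a PF.

24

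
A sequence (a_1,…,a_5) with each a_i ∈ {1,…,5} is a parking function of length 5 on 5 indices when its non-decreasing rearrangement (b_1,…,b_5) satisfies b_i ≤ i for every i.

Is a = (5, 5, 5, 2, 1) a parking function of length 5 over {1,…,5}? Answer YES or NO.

NO

Rearranged: b = (1, 2, 5, 5, 5).
  b_1=1 ≤ 1
  b_2=2 ≤ 2
  b_3=5 > 3
  fails at i=3 ⇒ NO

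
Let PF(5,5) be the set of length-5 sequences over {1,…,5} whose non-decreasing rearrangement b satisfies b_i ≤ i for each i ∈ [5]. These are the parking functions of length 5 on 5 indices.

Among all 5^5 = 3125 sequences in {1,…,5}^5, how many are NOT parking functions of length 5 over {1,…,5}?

Count = 1·6^4 = 1 · 1296 = 1296
Check (3,4,2,5,5) → sorted (2,3,4,5,5): b_1=2>1, not a PF.
Total 3125; non-PF = 3125−1296 = 1829

1829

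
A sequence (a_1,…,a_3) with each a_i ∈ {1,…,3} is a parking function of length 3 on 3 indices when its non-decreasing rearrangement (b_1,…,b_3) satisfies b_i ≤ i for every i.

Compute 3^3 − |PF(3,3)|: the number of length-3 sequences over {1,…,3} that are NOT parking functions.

11

#PF = 1·4^2 = 1×16 = 16 (Pollak)
E.g. (3,2,2) → sorted (2,2,3): b_1=2>1, not a PF.
So 27 − 16 = 11 fail.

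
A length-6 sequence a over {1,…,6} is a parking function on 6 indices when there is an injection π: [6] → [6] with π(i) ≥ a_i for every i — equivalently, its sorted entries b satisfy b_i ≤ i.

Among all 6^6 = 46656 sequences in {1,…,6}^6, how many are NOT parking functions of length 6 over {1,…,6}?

Count = (6−6+1)·(6+1)^(6−1) = 1×16807 = 16807 [KW]
Example (1,2,6,5,4,4) → sorted (1,2,4,4,5,6): b_3=4>3, not a PF.
So 46656 − 16807 = 29849 fail.

29849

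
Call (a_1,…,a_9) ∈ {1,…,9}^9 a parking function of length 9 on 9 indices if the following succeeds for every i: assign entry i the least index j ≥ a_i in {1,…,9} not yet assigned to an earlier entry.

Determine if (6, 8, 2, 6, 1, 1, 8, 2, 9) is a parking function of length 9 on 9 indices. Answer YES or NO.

NO

Order a: b = (1, 1, 2, 2, 6, 6, 8, 8, 9).
  b_1=1 ≤ 1
  b_2=1 ≤ 2
  b_3=2 ≤ 3
  b_4=2 ≤ 4
  b_5=6 > 5
  fails at i=5 ⇒ NO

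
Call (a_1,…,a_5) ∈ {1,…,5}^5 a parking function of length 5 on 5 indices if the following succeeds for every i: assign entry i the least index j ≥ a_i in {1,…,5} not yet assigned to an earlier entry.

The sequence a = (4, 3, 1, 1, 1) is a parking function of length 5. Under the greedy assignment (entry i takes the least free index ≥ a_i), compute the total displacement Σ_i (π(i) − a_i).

Σπ(i) = 1+…+5 = 15; Σa = 4+3+1+1+1 = 10; disp = 15−10 = 5.

5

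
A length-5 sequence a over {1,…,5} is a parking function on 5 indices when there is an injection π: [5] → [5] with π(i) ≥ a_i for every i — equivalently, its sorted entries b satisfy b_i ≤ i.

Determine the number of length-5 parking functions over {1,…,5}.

|PF| = 1·6^4 = 1 · 1296 = 1296 (Pollak)
One tuple (1,1,3,1,4) → sorted (1,1,1,3,4): b_i ≤ i ∀i, a PF.

1296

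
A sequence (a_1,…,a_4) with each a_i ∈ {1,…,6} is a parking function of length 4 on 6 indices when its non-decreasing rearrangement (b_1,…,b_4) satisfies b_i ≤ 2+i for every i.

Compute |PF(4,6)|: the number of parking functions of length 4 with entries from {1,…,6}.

|PF| = (6−4+1)·(6+1)^(4−1) = 3·343 = 1029
One tuple (6,5,1,1) → sorted (1,1,5,6): b_i ≤ 2+i ∀i, a PF.

1029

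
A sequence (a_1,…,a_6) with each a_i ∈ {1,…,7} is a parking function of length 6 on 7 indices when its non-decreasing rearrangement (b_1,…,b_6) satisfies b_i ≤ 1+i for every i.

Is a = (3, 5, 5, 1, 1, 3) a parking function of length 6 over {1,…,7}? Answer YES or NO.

Order a: b = (1, 1, 3, 3, 5, 5).
  b_1=1 ≤ 2
  b_2=1 ≤ 3
  b_3=3 ≤ 4
  b_4=3 ≤ 5
  b_5=5 ≤ 6
  b_6=5 ≤ 7
All bounds hold ⇒ YES

YES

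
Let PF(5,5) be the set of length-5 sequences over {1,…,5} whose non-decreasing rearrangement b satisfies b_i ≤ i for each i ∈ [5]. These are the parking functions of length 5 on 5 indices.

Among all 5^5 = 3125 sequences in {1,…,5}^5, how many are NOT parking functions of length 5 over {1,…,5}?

Count = 1·6^4 = 1×1296 = 1296 [KW]
One tuple (5,5,3,5,5) → sorted (3,5,5,5,5): b_1=3>1, not a PF.
So 3125 − 1296 = 1829 fail.

1829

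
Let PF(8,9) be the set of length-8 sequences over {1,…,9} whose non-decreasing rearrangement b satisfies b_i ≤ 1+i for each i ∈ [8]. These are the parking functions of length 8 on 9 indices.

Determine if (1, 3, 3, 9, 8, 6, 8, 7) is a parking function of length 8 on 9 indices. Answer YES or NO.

Rearranged: b = (1, 3, 3, 6, 7, 8, 8, 9).
  b_1=1 ≤ 2
  b_2=3 ≤ 3
  b_3=3 ≤ 4
  b_4=6 > 5
  fails at i=4 ⇒ NO

NO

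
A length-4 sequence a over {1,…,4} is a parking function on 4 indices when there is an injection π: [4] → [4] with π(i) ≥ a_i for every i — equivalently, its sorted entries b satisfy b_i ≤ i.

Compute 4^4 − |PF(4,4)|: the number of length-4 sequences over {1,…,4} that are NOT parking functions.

|PF(4,4)| = (4−4+1)·(4+1)^(4−1) = 1 · 125 = 125 (Pollak)
E.g. (4,4,3,4) → sorted (3,4,4,4): b_1=3>1, not a PF.
Total 256; non-PF = 256−125 = 131

131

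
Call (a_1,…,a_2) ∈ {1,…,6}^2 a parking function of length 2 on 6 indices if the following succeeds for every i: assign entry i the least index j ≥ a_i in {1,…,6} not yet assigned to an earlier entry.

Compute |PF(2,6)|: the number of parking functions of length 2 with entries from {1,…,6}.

|PF(2,6)| = (7−2)·7^(2−1) = 5×7 = 35
One tuple (5,5) → sorted (5,5): b_i ≤ 4+i ∀i, a PF.

35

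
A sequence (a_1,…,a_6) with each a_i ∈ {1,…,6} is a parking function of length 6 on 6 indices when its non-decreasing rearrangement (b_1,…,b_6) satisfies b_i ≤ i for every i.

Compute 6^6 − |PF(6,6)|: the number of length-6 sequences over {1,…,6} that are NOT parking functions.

29849

Count = 1·7^5 = 1·16807 = 16807 [KW]
One tuple (6,2,5,6,3,2) → sorted (2,2,3,5,6,6): b_1=2>1, not a PF.
6^6 − 16807 = 46656 − 16807 = 29849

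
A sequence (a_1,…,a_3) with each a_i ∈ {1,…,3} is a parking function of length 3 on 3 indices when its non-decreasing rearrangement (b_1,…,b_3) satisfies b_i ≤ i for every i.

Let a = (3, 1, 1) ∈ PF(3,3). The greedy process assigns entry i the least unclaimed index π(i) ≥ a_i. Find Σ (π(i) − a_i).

1

Σπ = 6 ({1..3} each once); Σa = 3+1+1 = 5; disp = 6−5 = 1.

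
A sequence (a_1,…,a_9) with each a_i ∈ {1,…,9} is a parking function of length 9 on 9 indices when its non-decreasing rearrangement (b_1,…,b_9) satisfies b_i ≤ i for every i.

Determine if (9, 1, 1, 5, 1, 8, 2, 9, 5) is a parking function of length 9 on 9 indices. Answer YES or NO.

Rearranged: b = (1, 1, 1, 2, 5, 5, 8, 9, 9).
  b_1=1 ≤ 1
  b_2=1 ≤ 2
  b_3=1 ≤ 3
  b_4=2 ≤ 4
  b_5=5 ≤ 5
  b_6=5 ≤ 6
  b_7=8 > 7
  fails at i=7 ⇒ NO

NO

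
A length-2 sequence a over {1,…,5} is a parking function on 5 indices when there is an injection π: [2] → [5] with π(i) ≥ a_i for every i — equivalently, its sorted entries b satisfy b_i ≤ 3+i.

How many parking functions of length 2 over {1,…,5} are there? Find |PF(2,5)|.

24

|PF| = (6−2)·6^(2−1) = 4×6 = 24 (Pollak)
One tuple (4,3) → sorted (3,4): b_i ≤ 3+i ∀i, a PF.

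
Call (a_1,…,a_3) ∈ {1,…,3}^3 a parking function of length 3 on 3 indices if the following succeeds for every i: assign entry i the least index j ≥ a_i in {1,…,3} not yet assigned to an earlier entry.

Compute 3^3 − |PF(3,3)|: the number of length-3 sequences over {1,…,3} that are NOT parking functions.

11

Count = (3+1−3)·(3+1)^{3−1} = 1×16 = 16
Example (3,3,3) → sorted (3,3,3): b_1=3>1, not a PF.
Total 27; non-PF = 27−16 = 11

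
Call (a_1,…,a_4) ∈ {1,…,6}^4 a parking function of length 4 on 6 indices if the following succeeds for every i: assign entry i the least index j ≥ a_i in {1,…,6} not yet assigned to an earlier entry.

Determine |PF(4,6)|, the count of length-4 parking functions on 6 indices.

#PF = (6−4+1)·(6+1)^(4−1) = 3 · 343 = 1029
Example (2,4,3,5) → sorted (2,3,4,5): b_i ≤ 2+i ∀i, a PF.

1029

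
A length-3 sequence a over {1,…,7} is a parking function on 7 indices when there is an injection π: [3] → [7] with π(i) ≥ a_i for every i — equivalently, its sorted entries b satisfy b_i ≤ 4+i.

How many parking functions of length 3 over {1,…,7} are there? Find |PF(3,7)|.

320

#PF = 5·8^2 = 5×64 = 320 (Konheim–Weiss)
Check (3,3,2) → sorted (2,3,3): b_i ≤ 4+i ∀i, a PF.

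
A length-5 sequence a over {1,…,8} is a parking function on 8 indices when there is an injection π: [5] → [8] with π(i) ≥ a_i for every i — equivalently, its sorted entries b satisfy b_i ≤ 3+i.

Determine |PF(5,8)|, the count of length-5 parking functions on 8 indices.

#PF = (8+1−5)·(8+1)^{5−1} = 4·6561 = 26244 (Konheim–Weiss)
Check (8,5,4,1,2) → sorted (1,2,4,5,8): b_i ≤ 3+i ∀i, a PF.

26244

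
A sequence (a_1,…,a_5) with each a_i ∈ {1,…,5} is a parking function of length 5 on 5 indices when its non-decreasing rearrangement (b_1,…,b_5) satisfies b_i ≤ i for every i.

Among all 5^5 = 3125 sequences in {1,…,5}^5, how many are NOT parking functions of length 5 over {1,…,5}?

1829

#PF = (5+1−5)·(5+1)^{5−1} = 1 · 1296 = 1296 (Pollak)
Example (3,5,5,4,4) → sorted (3,4,4,5,5): b_1=3>1, not a PF.
So 3125 − 1296 = 1829 fail.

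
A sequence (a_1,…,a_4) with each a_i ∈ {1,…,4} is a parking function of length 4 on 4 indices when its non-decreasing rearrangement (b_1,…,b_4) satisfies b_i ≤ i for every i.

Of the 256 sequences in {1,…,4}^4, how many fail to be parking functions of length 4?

Count = (4+1−4)·(4+1)^{4−1} = 1 · 125 = 125
Example (2,2,2,2) → sorted (2,2,2,2): b_1=2>1, not a PF.
So 256 − 125 = 131 fail.

131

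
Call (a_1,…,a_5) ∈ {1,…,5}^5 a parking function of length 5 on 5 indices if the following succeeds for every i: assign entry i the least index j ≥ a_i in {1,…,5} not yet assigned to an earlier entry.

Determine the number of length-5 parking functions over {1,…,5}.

#PF = (6−5)·6^(5−1) = 1×1296 = 1296
One tuple (4,4,1,1,3) → sorted (1,1,3,4,4): b_i ≤ i ∀i, a PF.

1296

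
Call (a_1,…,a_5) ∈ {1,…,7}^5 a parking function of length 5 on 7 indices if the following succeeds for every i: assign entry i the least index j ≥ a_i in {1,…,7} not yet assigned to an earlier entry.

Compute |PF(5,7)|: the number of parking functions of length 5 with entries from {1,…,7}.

|PF| = (7−5+1)·(7+1)^(5−1) = 3×4096 = 12288 (Pollak)
E.g. (4,3,7,2,1) → sorted (1,2,3,4,7): b_i ≤ 2+i ∀i, a PF.

12288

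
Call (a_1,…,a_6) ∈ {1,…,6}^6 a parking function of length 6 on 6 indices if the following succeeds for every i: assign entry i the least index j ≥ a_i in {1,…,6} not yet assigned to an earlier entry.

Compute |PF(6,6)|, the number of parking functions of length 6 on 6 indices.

16807

#PF = 1·7^5 = 1·16807 = 16807
Example (2,1,6,1,4,3) → sorted (1,1,2,3,4,6): b_i ≤ i ∀i, a PF.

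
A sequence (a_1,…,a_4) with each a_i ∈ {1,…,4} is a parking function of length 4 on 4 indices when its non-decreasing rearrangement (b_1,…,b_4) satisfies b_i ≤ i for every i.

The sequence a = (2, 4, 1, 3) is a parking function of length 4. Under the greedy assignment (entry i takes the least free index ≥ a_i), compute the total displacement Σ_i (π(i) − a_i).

0

Σπ = 4·5/2 = 10 (π permutes [4]); Σa = 2+4+1+3 = 10; disp = 10−10 = 0.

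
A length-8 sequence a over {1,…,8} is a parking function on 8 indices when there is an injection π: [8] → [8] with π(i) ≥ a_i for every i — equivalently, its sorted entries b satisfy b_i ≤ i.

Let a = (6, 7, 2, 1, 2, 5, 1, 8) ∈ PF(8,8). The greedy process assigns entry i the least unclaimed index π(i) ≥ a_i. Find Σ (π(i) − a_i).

4

Σπ = 36 ({1..8} each once); Σa = 6+7+2+1+2+5+1+8 = 32; disp = 36−32 = 4.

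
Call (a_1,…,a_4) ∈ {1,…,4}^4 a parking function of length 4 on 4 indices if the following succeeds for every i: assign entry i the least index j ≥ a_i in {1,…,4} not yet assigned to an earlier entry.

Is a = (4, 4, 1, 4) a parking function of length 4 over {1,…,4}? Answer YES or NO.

NO

Rearranged: b = (1, 4, 4, 4).
  b_1=1 ≤ 1
  b_2=4 > 2
  fails at i=2 ⇒ NO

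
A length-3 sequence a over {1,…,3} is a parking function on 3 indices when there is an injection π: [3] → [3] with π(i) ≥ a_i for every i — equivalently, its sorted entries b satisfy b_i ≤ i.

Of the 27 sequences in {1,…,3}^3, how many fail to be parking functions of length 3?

11

Count = (3+1−3)·(3+1)^{3−1} = 1·16 = 16 (Pollak)
One tuple (2,2,2) → sorted (2,2,2): b_1=2>1, not a PF.
So 27 − 16 = 11 fail.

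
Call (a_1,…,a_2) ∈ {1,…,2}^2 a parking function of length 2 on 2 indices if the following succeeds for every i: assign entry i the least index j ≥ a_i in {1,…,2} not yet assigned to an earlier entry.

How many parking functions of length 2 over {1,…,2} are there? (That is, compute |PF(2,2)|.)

3

|PF(2,2)| = (2−2+1)·(2+1)^(2−1) = 1·3 = 3
Check (1,1) → sorted (1,1): b_i ≤ i ∀i, a PF.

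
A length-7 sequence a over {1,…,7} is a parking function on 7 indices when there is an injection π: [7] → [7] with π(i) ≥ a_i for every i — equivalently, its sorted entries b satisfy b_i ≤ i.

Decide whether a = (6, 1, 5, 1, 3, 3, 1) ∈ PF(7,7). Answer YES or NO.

Order a: b = (1, 1, 1, 3, 3, 5, 6).
  b_1=1 ≤ 1
  b_2=1 ≤ 2
  b_3=1 ≤ 3
  b_4=3 ≤ 4
  b_5=3 ≤ 5
  b_6=5 ≤ 6
  b_7=6 ≤ 7
All bounds hold ⇒ YES

YES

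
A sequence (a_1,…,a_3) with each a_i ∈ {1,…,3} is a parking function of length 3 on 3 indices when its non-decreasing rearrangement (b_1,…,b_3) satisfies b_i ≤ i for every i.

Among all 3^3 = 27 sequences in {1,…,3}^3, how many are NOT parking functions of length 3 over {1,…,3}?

#PF = (3−3+1)·(3+1)^(3−1) = 1×16 = 16 [KW]
One tuple (3,3,1) → sorted (1,3,3): b_2=3>2, not a PF.
So 27 − 16 = 11 fail.

11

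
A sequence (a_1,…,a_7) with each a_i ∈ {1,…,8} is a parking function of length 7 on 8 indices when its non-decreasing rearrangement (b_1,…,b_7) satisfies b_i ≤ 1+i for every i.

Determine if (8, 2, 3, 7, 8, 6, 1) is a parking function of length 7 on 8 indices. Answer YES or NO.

NO

Rearranged: b = (1, 2, 3, 6, 7, 8, 8).
  b_1=1 ≤ 2
  b_2=2 ≤ 3
  b_3=3 ≤ 4
  b_4=6 > 5
  fails at i=4 ⇒ NO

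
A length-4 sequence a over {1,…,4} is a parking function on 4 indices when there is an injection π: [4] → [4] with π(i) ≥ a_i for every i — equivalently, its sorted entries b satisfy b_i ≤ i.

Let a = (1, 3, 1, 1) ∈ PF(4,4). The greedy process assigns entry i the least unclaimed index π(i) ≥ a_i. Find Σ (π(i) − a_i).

4

Σπ(i) = 1+…+4 = 10; Σa = 1+3+1+1 = 6; disp = 10−6 = 4.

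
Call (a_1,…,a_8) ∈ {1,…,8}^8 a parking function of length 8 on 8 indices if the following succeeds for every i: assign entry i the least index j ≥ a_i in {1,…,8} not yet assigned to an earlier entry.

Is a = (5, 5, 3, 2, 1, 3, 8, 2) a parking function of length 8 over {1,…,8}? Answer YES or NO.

YES

Order a: b = (1, 2, 2, 3, 3, 5, 5, 8).
  b_1=1 ≤ 1
  b_2=2 ≤ 2
  b_3=2 ≤ 3
  b_4=3 ≤ 4
  b_5=3 ≤ 5
  b_6=5 ≤ 6
  b_7=5 ≤ 7
  b_8=8 ≤ 8
All bounds hold ⇒ YES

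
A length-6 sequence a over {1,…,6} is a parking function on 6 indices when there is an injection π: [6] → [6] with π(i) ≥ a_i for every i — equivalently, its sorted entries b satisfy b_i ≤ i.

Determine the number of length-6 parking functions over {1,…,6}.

16807

|PF(6,6)| = (6−6+1)·(6+1)^(6−1) = 1·16807 = 16807 (Pollak)
One tuple (5,3,3,2,1,4) → sorted (1,2,3,3,4,5): b_i ≤ i ∀i, a PF.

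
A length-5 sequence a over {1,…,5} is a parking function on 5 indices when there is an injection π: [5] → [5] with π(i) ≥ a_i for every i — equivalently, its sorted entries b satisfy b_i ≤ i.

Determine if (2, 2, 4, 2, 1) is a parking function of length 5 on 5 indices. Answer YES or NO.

YES

Sorted: b = (1, 2, 2, 2, 4).
  b_1=1 ≤ 1
  b_2=2 ≤ 2
  b_3=2 ≤ 3
  b_4=2 ≤ 4
  b_5=4 ≤ 5
All bounds hold ⇒ YES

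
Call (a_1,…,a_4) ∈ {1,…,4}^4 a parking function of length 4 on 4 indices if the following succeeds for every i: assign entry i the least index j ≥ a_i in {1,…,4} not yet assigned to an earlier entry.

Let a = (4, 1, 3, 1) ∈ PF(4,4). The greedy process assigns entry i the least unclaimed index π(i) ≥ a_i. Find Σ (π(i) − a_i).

1

Σπ = 4·5/2 = 10 (π permutes [4]); Σa = 4+1+3+1 = 9; disp = 10−9 = 1.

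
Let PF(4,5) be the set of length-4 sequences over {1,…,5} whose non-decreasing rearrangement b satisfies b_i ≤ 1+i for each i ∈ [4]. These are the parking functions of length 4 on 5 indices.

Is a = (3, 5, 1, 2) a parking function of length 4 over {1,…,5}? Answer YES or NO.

Rearranged: b = (1, 2, 3, 5).
  b_1=1 ≤ 2
  b_2=2 ≤ 3
  b_3=3 ≤ 4
  b_4=5 ≤ 5
All bounds hold ⇒ YES

YES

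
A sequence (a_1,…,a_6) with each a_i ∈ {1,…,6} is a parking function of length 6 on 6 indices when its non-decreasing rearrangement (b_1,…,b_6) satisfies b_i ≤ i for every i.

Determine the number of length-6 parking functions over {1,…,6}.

|PF(6,6)| = (6−6+1)·(6+1)^(6−1) = 1·16807 = 16807 (Konheim–Weiss)
E.g. (3,2,1,1,2,4) → sorted (1,1,2,2,3,4): b_i ≤ i ∀i, a PF.

16807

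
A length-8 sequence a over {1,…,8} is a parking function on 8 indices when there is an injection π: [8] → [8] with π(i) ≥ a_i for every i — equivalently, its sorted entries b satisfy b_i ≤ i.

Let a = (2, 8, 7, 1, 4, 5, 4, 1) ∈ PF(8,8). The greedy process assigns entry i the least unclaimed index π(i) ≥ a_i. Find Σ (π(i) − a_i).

4

Σπ(i) = 1+…+8 = 36; Σa = 2+8+7+1+4+5+4+1 = 32; disp = 36−32 = 4.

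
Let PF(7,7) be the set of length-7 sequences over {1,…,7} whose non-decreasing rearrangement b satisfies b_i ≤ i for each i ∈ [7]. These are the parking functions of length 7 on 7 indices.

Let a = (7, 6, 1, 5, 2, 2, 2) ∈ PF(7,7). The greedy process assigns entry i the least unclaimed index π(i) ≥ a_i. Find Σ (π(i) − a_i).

Σπ = 7·8/2 = 28 (π permutes [7]); Σa = 7+6+1+5+2+2+2 = 25; disp = 28−25 = 3.

3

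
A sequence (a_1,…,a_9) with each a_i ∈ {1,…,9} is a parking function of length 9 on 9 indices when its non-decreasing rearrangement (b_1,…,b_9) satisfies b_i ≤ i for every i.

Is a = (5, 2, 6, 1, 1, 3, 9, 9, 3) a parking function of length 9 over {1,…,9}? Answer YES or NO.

Sorted: b = (1, 1, 2, 3, 3, 5, 6, 9, 9).
  b_1=1 ≤ 1
  b_2=1 ≤ 2
  b_3=2 ≤ 3
  b_4=3 ≤ 4
  b_5=3 ≤ 5
  b_6=5 ≤ 6
  b_7=6 ≤ 7
  b_8=9 > 8
  fails at i=8 ⇒ NO

NO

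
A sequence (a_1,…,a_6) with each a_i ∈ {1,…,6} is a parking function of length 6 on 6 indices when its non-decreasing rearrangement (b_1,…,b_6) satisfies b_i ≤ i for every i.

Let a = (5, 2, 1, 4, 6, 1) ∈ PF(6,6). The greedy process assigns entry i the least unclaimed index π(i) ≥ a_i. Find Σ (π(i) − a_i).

Σπ = 6·7/2 = 21 (π permutes [6]); Σa = 5+2+1+4+6+1 = 19; disp = 21−19 = 2.

2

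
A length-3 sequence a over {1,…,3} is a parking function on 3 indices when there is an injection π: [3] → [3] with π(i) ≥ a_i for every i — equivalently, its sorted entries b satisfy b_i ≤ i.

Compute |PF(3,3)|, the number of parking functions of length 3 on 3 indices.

Count = (3−3+1)·(3+1)^(3−1) = 1 · 16 = 16 (Konheim–Weiss)
Example (2,2,1) → sorted (1,2,2): b_i ≤ i ∀i, a PF.

16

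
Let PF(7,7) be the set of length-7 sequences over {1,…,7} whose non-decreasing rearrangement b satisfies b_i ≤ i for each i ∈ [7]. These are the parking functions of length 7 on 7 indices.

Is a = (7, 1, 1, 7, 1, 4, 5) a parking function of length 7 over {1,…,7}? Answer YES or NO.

Rearranged: b = (1, 1, 1, 4, 5, 7, 7).
  b_1=1 ≤ 1
  b_2=1 ≤ 2
  b_3=1 ≤ 3
  b_4=4 ≤ 4
  b_5=5 ≤ 5
  b_6=7 > 6
  fails at i=6 ⇒ NO

NO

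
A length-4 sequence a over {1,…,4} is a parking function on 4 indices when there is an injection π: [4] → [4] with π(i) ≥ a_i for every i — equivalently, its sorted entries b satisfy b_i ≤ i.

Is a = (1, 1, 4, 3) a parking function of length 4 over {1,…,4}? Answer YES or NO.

Order a: b = (1, 1, 3, 4).
  b_1=1 ≤ 1
  b_2=1 ≤ 2
  b_3=3 ≤ 3
  b_4=4 ≤ 4
All bounds hold ⇒ YES

YES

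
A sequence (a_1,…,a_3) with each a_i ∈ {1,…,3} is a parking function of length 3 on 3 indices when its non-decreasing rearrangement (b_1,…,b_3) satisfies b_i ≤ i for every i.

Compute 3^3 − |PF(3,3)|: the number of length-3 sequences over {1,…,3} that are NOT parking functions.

11

|PF| = (3+1−3)·(3+1)^{3−1} = 1 · 16 = 16 (Pollak)
E.g. (2,2,3) → sorted (2,2,3): b_1=2>1, not a PF.
Total 27; non-PF = 27−16 = 11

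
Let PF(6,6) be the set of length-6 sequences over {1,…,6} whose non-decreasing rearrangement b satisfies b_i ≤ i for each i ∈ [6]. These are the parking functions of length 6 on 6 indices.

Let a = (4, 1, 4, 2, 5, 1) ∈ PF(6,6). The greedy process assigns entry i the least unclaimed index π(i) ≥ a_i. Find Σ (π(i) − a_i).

Σπ = 6·7/2 = 21 (π permutes [6]); Σa = 4+1+4+2+5+1 = 17; disp = 21−17 = 4.

4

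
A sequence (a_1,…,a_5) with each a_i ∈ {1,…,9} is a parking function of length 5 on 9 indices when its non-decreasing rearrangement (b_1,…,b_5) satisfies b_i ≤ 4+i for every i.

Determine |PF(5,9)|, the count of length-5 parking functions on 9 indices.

50000

|PF(5,9)| = (9+1−5)·(9+1)^{5−1} = 5 · 10000 = 50000 [KW]
Example (9,3,6,5,5) → sorted (3,5,5,6,9): b_i ≤ 4+i ∀i, a PF.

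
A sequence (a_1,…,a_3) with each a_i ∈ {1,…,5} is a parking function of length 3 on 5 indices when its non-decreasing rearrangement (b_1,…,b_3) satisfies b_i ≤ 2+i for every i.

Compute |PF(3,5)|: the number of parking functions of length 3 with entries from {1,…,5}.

108

|PF(3,5)| = 3·6^2 = 3 · 36 = 108 (Konheim–Weiss)
Check (3,5,4) → sorted (3,4,5): b_i ≤ 2+i ∀i, a PF.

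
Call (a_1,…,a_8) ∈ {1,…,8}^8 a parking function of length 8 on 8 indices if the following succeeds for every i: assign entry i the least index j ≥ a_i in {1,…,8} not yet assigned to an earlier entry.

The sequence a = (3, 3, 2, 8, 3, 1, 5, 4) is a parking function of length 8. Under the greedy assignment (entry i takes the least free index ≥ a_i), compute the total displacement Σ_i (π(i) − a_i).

Σπ = 36 ({1..8} each once); Σa = 3+3+2+8+3+1+5+4 = 29; disp = 36−29 = 7.

7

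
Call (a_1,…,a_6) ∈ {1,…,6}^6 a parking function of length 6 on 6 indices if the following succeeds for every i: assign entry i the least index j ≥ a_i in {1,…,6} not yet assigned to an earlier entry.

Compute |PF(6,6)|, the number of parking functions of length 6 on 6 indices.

16807

|PF| = 1·7^5 = 1 · 16807 = 16807 (Konheim–Weiss)
Example (3,2,6,4,1,3) → sorted (1,2,3,3,4,6): b_i ≤ i ∀i, a PF.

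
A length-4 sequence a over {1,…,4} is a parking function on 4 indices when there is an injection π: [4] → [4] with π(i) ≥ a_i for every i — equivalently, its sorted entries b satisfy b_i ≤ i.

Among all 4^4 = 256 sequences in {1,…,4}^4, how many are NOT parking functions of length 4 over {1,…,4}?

#PF = (5−4)·5^(4−1) = 1 · 125 = 125
One tuple (2,4,3,4) → sorted (2,3,4,4): b_1=2>1, not a PF.
Total 256; non-PF = 256−125 = 131

131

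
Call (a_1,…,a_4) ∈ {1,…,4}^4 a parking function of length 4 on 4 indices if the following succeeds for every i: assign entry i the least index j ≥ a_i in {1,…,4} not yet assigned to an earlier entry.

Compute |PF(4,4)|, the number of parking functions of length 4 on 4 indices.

Count = (5−4)·5^(4−1) = 1·125 = 125 [KW]
Example (2,3,3,1) → sorted (1,2,3,3): b_i ≤ i ∀i, a PF.

125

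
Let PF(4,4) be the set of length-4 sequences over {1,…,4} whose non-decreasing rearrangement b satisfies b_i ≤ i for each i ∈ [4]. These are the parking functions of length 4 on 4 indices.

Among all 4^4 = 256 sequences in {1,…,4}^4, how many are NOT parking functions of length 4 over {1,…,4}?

|PF| = (5−4)·5^(4−1) = 1×125 = 125 [KW]
Example (3,3,4,4) → sorted (3,3,4,4): b_1=3>1, not a PF.
Total 256; non-PF = 256−125 = 131

131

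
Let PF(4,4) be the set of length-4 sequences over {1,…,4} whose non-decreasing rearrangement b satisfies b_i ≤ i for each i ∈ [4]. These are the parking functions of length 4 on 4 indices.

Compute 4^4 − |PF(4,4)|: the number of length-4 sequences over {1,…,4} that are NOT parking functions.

131

Count = (4−4+1)·(4+1)^(4−1) = 1 · 125 = 125 [KW]
Check (4,4,3,4) → sorted (3,4,4,4): b_1=3>1, not a PF.
So 256 − 125 = 131 fail.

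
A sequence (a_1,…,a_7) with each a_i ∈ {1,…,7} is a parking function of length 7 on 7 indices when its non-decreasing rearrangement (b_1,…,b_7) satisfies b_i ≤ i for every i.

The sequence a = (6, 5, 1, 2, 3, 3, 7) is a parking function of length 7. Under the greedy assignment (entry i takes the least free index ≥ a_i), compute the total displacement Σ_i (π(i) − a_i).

1

Σπ(i) = 1+…+7 = 28; Σa = 6+5+1+2+3+3+7 = 27; disp = 28−27 = 1.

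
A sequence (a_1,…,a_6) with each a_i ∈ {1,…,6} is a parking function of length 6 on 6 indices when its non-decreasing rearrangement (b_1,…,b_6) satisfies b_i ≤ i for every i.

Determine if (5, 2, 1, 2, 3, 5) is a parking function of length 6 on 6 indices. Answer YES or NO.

Rearranged: b = (1, 2, 2, 3, 5, 5).
  b_1=1 ≤ 1
  b_2=2 ≤ 2
  b_3=2 ≤ 3
  b_4=3 ≤ 4
  b_5=5 ≤ 5
  b_6=5 ≤ 6
All bounds hold ⇒ YES

YES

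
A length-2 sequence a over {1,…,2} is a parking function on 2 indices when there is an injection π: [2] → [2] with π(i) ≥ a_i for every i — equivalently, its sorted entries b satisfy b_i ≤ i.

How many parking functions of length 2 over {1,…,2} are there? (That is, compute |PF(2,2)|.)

#PF = (2+1−2)·(2+1)^{2−1} = 1×3 = 3 [KW]
One tuple (1,1) → sorted (1,1): b_i ≤ i ∀i, a PF.

3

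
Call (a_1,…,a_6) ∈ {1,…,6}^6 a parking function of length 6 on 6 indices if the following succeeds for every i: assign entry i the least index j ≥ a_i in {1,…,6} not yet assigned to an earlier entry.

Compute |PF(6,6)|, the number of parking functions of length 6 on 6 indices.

16807

Count = (7−6)·7^(6−1) = 1×16807 = 16807 [KW]
Example (1,1,2,4,1,5) → sorted (1,1,1,2,4,5): b_i ≤ i ∀i, a PF.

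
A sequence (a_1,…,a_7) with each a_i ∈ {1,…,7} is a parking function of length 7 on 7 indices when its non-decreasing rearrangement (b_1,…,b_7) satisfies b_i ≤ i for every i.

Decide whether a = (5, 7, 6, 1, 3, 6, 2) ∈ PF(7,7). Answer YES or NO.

Sorted: b = (1, 2, 3, 5, 6, 6, 7).
  b_1=1 ≤ 1
  b_2=2 ≤ 2
  b_3=3 ≤ 3
  b_4=5 > 4
  fails at i=4 ⇒ NO

NO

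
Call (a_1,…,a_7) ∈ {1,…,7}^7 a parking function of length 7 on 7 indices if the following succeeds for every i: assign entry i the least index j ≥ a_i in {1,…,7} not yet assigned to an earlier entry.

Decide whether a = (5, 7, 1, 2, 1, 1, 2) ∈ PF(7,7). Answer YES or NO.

Order a: b = (1, 1, 1, 2, 2, 5, 7).
  b_1=1 ≤ 1
  b_2=1 ≤ 2
  b_3=1 ≤ 3
  b_4=2 ≤ 4
  b_5=2 ≤ 5
  b_6=5 ≤ 6
  b_7=7 ≤ 7
All bounds hold ⇒ YES

YES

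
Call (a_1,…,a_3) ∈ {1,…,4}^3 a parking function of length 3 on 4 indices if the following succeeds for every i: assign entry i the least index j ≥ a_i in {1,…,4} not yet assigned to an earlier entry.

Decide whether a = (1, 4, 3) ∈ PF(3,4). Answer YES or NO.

Sorted: b = (1, 3, 4).
  b_1=1 ≤ 2
  b_2=3 ≤ 3
  b_3=4 ≤ 4
All bounds hold ⇒ YES

YES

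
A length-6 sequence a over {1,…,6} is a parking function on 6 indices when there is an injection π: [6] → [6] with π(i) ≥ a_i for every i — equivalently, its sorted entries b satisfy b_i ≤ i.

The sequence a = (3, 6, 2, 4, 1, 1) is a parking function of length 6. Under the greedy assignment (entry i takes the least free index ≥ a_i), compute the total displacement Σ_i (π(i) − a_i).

Σπ = 6·7/2 = 21 (π permutes [6]); Σa = 3+6+2+4+1+1 = 17; disp = 21−17 = 4.

4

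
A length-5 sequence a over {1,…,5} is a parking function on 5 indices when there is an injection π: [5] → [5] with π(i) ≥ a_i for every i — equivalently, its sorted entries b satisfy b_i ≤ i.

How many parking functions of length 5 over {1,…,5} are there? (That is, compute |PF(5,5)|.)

#PF = 1·6^4 = 1 · 1296 = 1296
Check (1,2,1,1,5) → sorted (1,1,1,2,5): b_i ≤ i ∀i, a PF.

1296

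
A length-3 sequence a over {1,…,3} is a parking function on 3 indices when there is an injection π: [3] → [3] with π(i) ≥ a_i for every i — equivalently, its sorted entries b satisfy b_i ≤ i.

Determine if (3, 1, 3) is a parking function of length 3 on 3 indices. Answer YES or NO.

Sorted: b = (1, 3, 3).
  b_1=1 ≤ 1
  b_2=3 > 2
  fails at i=2 ⇒ NO

NO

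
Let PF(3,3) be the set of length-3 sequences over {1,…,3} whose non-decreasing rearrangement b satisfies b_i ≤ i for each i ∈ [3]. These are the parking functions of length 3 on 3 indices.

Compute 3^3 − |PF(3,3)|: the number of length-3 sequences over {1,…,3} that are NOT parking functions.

11

Count = (3−3+1)·(3+1)^(3−1) = 1·16 = 16 [KW]
E.g. (2,2,2) → sorted (2,2,2): b_1=2>1, not a PF.
Total 27; non-PF = 27−16 = 11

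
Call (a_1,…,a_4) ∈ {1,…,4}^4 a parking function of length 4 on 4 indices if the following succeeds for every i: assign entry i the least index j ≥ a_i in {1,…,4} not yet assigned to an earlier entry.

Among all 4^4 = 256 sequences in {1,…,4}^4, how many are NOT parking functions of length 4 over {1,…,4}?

131

Count = (4+1−4)·(4+1)^{4−1} = 1 · 125 = 125 [KW]
One tuple (3,3,4,2) → sorted (2,3,3,4): b_1=2>1, not a PF.
4^4 − 125 = 256 − 125 = 131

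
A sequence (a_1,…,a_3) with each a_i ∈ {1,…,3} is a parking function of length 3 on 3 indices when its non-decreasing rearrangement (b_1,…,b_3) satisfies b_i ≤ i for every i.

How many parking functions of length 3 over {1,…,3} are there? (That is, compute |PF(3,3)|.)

#PF = (4−3)·4^(3−1) = 1 · 16 = 16 (Konheim–Weiss)
Example (2,1,1) → sorted (1,1,2): b_i ≤ i ∀i, a PF.

16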